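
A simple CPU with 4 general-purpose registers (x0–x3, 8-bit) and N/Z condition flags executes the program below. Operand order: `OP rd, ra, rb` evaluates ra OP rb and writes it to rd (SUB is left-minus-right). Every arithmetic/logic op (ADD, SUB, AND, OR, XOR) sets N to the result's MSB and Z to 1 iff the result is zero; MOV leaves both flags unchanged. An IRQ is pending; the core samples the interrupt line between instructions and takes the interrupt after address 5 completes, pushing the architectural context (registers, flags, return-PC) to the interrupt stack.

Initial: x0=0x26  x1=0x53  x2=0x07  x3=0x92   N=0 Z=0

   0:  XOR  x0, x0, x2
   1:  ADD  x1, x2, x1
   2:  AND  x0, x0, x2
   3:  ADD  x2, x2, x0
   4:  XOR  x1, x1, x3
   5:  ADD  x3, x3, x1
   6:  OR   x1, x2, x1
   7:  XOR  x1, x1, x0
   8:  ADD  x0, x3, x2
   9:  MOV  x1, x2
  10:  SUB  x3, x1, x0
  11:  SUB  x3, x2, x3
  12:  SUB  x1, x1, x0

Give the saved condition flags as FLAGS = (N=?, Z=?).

after  0: x0=0x21 x1=0x53 x2=0x07 x3=0x92  N=0 Z=0
after  1: x0=0x21 x1=0x5a x2=0x07 x3=0x92  N=0 Z=0
after  2: x0=0x01 x1=0x5a x2=0x07 x3=0x92  N=0 Z=0
after  3: x0=0x01 x1=0x5a x2=0x08 x3=0x92  N=0 Z=0
after  4: x0=0x01 x1=0xc8 x2=0x08 x3=0x92  N=1 Z=0
after  5: x0=0x01 x1=0xc8 x2=0x08 x3=0x5a  N=0 Z=0
-- IRQ taken; context saved, return-PC = 6 --

FLAGS = (N=0, Z=0)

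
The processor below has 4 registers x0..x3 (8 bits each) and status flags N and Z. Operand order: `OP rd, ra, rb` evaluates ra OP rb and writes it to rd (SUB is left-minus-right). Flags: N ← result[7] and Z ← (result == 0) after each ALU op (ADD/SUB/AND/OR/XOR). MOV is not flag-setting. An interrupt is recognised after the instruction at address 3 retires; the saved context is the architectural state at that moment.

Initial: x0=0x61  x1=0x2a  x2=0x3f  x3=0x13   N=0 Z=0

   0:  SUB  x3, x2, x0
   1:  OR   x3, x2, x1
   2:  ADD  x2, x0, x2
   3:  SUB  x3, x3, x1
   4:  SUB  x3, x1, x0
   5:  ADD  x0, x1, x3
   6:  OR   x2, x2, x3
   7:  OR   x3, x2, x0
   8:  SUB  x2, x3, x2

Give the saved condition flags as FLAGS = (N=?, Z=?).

FLAGS = (N=0, Z=0)

after  0: x0=0x61 x1=0x2a x2=0x3f x3=0xde  N=1 Z=0
after  1: x0=0x61 x1=0x2a x2=0x3f x3=0x3f  N=0 Z=0
after  2: x0=0x61 x1=0x2a x2=0xa0 x3=0x3f  N=1 Z=0
after  3: x0=0x61 x1=0x2a x2=0xa0 x3=0x15  N=0 Z=0
-- IRQ taken; context saved, return-PC = 4 --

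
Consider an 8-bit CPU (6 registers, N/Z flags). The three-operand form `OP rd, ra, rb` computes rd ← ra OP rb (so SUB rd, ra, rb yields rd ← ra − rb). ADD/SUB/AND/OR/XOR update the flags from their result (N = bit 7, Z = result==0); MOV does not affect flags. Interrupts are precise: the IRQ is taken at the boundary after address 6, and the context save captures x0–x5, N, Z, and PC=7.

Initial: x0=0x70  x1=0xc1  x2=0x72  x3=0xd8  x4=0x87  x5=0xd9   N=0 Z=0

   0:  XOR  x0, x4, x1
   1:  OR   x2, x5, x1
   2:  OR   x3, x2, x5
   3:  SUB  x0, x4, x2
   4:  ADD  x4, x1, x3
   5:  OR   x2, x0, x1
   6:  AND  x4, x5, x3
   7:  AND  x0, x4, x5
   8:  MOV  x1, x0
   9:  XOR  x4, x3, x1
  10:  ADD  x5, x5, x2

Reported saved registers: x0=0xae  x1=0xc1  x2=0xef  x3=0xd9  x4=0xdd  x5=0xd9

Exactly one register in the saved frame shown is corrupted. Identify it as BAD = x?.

BAD = x4

after  0: x0=0x46 x1=0xc1 x2=0x72 x3=0xd8 x4=0x87 x5=0xd9  N=0 Z=0
after  1: x0=0x46 x1=0xc1 x2=0xd9 x3=0xd8 x4=0x87 x5=0xd9  N=1 Z=0
after  2: x0=0x46 x1=0xc1 x2=0xd9 x3=0xd9 x4=0x87 x5=0xd9  N=1 Z=0
after  3: x0=0xae x1=0xc1 x2=0xd9 x3=0xd9 x4=0x87 x5=0xd9  N=1 Z=0
after  4: x0=0xae x1=0xc1 x2=0xd9 x3=0xd9 x4=0x9a x5=0xd9  N=1 Z=0
after  5: x0=0xae x1=0xc1 x2=0xef x3=0xd9 x4=0x9a x5=0xd9  N=1 Z=0
after  6: x0=0xae x1=0xc1 x2=0xef x3=0xd9 x4=0xd9 x5=0xd9  N=1 Z=0
-- IRQ taken; context saved, return-PC = 7 --
mismatch: x4: reported 0xdd vs actual 0xd9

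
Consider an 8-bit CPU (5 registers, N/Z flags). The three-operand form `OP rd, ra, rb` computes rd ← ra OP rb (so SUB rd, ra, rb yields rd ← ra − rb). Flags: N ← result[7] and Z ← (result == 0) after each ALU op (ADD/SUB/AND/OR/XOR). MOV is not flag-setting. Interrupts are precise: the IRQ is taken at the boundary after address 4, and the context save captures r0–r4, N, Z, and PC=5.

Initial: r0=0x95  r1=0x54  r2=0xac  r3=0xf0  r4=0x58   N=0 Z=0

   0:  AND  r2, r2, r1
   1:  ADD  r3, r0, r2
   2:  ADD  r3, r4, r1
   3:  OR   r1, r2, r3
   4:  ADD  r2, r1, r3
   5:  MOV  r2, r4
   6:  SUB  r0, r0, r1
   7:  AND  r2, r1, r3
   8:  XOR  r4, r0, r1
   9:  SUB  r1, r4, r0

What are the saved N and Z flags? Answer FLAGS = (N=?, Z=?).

after  0: r0=0x95 r1=0x54 r2=0x04 r3=0xf0 r4=0x58  N=0 Z=0
after  1: r0=0x95 r1=0x54 r2=0x04 r3=0x99 r4=0x58  N=1 Z=0
after  2: r0=0x95 r1=0x54 r2=0x04 r3=0xac r4=0x58  N=1 Z=0
after  3: r0=0x95 r1=0xac r2=0x04 r3=0xac r4=0x58  N=1 Z=0
after  4: r0=0x95 r1=0xac r2=0x58 r3=0xac r4=0x58  N=0 Z=0
-- IRQ taken; context saved, return-PC = 5 --

FLAGS = (N=0, Z=0)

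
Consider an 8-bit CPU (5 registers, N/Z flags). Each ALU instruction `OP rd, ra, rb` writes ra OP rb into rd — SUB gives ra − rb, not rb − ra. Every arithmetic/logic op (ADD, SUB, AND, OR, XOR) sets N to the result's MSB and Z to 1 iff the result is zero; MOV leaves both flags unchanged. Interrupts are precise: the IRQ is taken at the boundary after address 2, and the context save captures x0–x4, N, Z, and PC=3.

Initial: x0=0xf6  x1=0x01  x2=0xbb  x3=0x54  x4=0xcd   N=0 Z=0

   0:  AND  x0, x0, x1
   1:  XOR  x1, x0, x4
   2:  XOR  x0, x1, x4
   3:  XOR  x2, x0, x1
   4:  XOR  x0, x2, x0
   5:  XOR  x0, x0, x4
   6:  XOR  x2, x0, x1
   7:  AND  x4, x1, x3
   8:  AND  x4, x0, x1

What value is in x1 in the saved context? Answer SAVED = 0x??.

after  0: x0=0x00 x1=0x01 x2=0xbb x3=0x54 x4=0xcd  N=0 Z=1
after  1: x0=0x00 x1=0xcd x2=0xbb x3=0x54 x4=0xcd  N=1 Z=0
after  2: x0=0x00 x1=0xcd x2=0xbb x3=0x54 x4=0xcd  N=0 Z=1
-- IRQ taken; context saved, return-PC = 3 --

SAVED = 0xcd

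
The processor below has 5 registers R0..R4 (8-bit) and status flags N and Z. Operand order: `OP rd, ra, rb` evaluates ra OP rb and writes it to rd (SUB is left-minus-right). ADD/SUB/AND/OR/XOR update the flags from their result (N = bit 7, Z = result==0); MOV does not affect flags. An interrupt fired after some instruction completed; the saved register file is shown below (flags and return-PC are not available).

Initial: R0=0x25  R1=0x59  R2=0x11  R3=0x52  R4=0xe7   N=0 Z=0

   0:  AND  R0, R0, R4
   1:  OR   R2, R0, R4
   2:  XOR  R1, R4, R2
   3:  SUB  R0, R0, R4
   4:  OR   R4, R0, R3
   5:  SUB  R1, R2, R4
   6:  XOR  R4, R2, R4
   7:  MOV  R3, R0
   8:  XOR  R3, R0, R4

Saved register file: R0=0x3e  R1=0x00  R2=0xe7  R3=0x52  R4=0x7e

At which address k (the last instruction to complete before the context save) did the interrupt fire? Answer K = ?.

K = 4

after  0: R0=0x25 R1=0x59 R2=0x11 R3=0x52 R4=0xe7  N=0 Z=0
after  1: R0=0x25 R1=0x59 R2=0xe7 R3=0x52 R4=0xe7  N=1 Z=0
after  2: R0=0x25 R1=0x00 R2=0xe7 R3=0x52 R4=0xe7  N=0 Z=1
after  3: R0=0x3e R1=0x00 R2=0xe7 R3=0x52 R4=0xe7  N=0 Z=0
after  4: R0=0x3e R1=0x00 R2=0xe7 R3=0x52 R4=0x7e  N=0 Z=0
-- IRQ taken; context saved, return-PC = 5 --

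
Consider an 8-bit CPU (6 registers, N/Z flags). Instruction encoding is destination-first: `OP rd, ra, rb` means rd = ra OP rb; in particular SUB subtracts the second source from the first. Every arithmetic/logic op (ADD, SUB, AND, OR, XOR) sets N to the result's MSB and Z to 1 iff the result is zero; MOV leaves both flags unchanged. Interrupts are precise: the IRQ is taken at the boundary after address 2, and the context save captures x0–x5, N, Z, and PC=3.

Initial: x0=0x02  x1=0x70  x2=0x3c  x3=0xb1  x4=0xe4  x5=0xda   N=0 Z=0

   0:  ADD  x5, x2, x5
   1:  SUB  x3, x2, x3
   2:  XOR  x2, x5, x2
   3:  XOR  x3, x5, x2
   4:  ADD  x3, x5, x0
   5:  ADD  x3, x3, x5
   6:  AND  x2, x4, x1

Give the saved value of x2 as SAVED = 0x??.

after  0: x0=0x02 x1=0x70 x2=0x3c x3=0xb1 x4=0xe4 x5=0x16  N=0 Z=0
after  1: x0=0x02 x1=0x70 x2=0x3c x3=0x8b x4=0xe4 x5=0x16  N=1 Z=0
after  2: x0=0x02 x1=0x70 x2=0x2a x3=0x8b x4=0xe4 x5=0x16  N=0 Z=0
-- IRQ taken; context saved, return-PC = 3 --

SAVED = 0x2a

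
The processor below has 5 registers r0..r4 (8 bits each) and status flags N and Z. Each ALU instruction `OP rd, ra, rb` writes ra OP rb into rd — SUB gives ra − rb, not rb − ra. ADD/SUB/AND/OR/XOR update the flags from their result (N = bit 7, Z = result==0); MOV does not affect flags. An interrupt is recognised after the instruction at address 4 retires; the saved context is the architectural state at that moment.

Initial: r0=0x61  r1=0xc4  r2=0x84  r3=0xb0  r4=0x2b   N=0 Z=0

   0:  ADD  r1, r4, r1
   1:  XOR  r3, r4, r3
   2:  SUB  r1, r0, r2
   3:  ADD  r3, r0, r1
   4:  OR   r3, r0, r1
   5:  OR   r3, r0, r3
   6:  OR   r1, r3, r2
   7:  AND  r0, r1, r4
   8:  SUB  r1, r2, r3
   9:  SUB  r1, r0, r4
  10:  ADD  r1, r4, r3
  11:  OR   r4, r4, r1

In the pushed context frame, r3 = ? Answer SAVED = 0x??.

after  0: r0=0x61 r1=0xef r2=0x84 r3=0xb0 r4=0x2b  N=1 Z=0
after  1: r0=0x61 r1=0xef r2=0x84 r3=0x9b r4=0x2b  N=1 Z=0
after  2: r0=0x61 r1=0xdd r2=0x84 r3=0x9b r4=0x2b  N=1 Z=0
after  3: r0=0x61 r1=0xdd r2=0x84 r3=0x3e r4=0x2b  N=0 Z=0
after  4: r0=0x61 r1=0xdd r2=0x84 r3=0xfd r4=0x2b  N=1 Z=0
-- IRQ taken; context saved, return-PC = 5 --

SAVED = 0xfd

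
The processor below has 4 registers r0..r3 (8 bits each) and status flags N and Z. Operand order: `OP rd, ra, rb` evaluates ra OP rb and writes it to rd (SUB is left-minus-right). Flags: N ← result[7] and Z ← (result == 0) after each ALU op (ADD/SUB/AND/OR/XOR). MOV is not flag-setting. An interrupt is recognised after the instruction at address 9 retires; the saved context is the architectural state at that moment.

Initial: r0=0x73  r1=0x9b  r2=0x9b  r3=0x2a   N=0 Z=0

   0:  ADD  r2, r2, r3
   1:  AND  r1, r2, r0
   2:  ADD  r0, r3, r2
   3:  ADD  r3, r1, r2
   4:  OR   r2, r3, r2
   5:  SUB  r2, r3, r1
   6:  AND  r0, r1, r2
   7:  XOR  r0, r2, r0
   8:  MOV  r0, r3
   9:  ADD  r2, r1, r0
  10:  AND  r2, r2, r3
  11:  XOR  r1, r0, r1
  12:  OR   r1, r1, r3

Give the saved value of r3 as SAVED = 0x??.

SAVED = 0x06

after  0: r0=0x73 r1=0x9b r2=0xc5 r3=0x2a  N=1 Z=0
after  1: r0=0x73 r1=0x41 r2=0xc5 r3=0x2a  N=0 Z=0
after  2: r0=0xef r1=0x41 r2=0xc5 r3=0x2a  N=1 Z=0
after  3: r0=0xef r1=0x41 r2=0xc5 r3=0x06  N=0 Z=0
after  4: r0=0xef r1=0x41 r2=0xc7 r3=0x06  N=1 Z=0
after  5: r0=0xef r1=0x41 r2=0xc5 r3=0x06  N=1 Z=0
after  6: r0=0x41 r1=0x41 r2=0xc5 r3=0x06  N=0 Z=0
after  7: r0=0x84 r1=0x41 r2=0xc5 r3=0x06  N=1 Z=0
after  8: r0=0x06 r1=0x41 r2=0xc5 r3=0x06  N=1 Z=0
after  9: r0=0x06 r1=0x41 r2=0x47 r3=0x06  N=0 Z=0
-- IRQ taken; context saved, return-PC = 10 --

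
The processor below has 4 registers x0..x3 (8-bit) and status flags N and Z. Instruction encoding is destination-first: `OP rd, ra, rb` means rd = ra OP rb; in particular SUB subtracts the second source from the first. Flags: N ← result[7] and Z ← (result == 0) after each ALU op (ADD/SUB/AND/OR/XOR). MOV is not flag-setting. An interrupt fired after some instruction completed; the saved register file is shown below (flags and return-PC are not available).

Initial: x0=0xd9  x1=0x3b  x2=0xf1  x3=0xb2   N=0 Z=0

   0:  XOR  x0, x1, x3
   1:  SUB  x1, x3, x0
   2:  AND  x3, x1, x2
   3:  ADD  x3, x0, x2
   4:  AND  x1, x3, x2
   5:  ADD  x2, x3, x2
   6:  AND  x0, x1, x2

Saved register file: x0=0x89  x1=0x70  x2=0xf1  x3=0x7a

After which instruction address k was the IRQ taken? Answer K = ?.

K = 4

after  0: x0=0x89 x1=0x3b x2=0xf1 x3=0xb2  N=1 Z=0
after  1: x0=0x89 x1=0x29 x2=0xf1 x3=0xb2  N=0 Z=0
after  2: x0=0x89 x1=0x29 x2=0xf1 x3=0x21  N=0 Z=0
after  3: x0=0x89 x1=0x29 x2=0xf1 x3=0x7a  N=0 Z=0
after  4: x0=0x89 x1=0x70 x2=0xf1 x3=0x7a  N=0 Z=0
-- IRQ taken; context saved, return-PC = 5 --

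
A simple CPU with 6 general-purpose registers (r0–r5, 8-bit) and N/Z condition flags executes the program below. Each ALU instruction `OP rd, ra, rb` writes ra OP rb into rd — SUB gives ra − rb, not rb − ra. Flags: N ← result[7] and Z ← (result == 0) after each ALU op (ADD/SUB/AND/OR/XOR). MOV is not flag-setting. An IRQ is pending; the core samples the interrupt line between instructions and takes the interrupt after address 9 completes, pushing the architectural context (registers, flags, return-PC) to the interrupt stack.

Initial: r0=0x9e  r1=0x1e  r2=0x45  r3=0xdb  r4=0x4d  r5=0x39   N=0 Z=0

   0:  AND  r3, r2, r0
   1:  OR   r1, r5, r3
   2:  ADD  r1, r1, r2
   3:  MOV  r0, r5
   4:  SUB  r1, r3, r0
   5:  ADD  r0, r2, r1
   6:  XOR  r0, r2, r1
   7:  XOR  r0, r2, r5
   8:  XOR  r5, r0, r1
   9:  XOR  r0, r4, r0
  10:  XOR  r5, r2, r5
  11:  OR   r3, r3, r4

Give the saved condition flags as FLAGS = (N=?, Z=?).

after  0: r0=0x9e r1=0x1e r2=0x45 r3=0x04 r4=0x4d r5=0x39  N=0 Z=0
after  1: r0=0x9e r1=0x3d r2=0x45 r3=0x04 r4=0x4d r5=0x39  N=0 Z=0
after  2: r0=0x9e r1=0x82 r2=0x45 r3=0x04 r4=0x4d r5=0x39  N=1 Z=0
after  3: r0=0x39 r1=0x82 r2=0x45 r3=0x04 r4=0x4d r5=0x39  N=1 Z=0
after  4: r0=0x39 r1=0xcb r2=0x45 r3=0x04 r4=0x4d r5=0x39  N=1 Z=0
after  5: r0=0x10 r1=0xcb r2=0x45 r3=0x04 r4=0x4d r5=0x39  N=0 Z=0
after  6: r0=0x8e r1=0xcb r2=0x45 r3=0x04 r4=0x4d r5=0x39  N=1 Z=0
after  7: r0=0x7c r1=0xcb r2=0x45 r3=0x04 r4=0x4d r5=0x39  N=0 Z=0
after  8: r0=0x7c r1=0xcb r2=0x45 r3=0x04 r4=0x4d r5=0xb7  N=1 Z=0
after  9: r0=0x31 r1=0xcb r2=0x45 r3=0x04 r4=0x4d r5=0xb7  N=0 Z=0
-- IRQ taken; context saved, return-PC = 10 --

FLAGS = (N=0, Z=0)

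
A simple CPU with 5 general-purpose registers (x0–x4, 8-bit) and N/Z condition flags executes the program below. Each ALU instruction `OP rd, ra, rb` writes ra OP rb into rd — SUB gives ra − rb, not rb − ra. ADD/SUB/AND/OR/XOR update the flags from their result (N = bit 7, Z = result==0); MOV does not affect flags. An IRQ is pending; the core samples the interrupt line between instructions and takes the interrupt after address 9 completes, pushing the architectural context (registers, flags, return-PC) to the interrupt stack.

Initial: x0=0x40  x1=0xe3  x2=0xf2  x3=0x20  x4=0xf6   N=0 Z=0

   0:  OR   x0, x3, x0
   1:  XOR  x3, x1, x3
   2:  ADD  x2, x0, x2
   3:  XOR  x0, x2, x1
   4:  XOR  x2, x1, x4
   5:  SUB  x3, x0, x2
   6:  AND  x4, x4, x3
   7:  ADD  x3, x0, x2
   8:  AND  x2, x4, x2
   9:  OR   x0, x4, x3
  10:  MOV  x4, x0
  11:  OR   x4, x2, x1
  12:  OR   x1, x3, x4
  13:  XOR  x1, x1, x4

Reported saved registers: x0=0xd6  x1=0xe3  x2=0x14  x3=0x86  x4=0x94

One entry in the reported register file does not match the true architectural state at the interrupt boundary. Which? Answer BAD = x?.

BAD = x3

after  0: x0=0x60 x1=0xe3 x2=0xf2 x3=0x20 x4=0xf6  N=0 Z=0
after  1: x0=0x60 x1=0xe3 x2=0xf2 x3=0xc3 x4=0xf6  N=1 Z=0
after  2: x0=0x60 x1=0xe3 x2=0x52 x3=0xc3 x4=0xf6  N=0 Z=0
after  3: x0=0xb1 x1=0xe3 x2=0x52 x3=0xc3 x4=0xf6  N=1 Z=0
after  4: x0=0xb1 x1=0xe3 x2=0x15 x3=0xc3 x4=0xf6  N=0 Z=0
after  5: x0=0xb1 x1=0xe3 x2=0x15 x3=0x9c x4=0xf6  N=1 Z=0
after  6: x0=0xb1 x1=0xe3 x2=0x15 x3=0x9c x4=0x94  N=1 Z=0
after  7: x0=0xb1 x1=0xe3 x2=0x15 x3=0xc6 x4=0x94  N=1 Z=0
after  8: x0=0xb1 x1=0xe3 x2=0x14 x3=0xc6 x4=0x94  N=0 Z=0
after  9: x0=0xd6 x1=0xe3 x2=0x14 x3=0xc6 x4=0x94  N=1 Z=0
-- IRQ taken; context saved, return-PC = 10 --
mismatch: x3: reported 0x86 vs actual 0xc6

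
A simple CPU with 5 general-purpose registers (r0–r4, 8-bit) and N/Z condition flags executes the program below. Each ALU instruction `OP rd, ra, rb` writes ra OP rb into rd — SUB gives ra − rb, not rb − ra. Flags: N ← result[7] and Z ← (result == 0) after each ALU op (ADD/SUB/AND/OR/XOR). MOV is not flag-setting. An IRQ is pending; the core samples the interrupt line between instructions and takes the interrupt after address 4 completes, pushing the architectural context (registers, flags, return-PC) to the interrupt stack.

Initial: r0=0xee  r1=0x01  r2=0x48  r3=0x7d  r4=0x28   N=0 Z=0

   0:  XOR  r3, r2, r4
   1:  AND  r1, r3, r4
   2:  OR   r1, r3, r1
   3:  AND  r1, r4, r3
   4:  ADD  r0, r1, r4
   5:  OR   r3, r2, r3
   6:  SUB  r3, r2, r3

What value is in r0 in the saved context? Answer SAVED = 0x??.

after  0: r0=0xee r1=0x01 r2=0x48 r3=0x60 r4=0x28  N=0 Z=0
after  1: r0=0xee r1=0x20 r2=0x48 r3=0x60 r4=0x28  N=0 Z=0
after  2: r0=0xee r1=0x60 r2=0x48 r3=0x60 r4=0x28  N=0 Z=0
after  3: r0=0xee r1=0x20 r2=0x48 r3=0x60 r4=0x28  N=0 Z=0
after  4: r0=0x48 r1=0x20 r2=0x48 r3=0x60 r4=0x28  N=0 Z=0
-- IRQ taken; context saved, return-PC = 5 --

SAVED = 0x48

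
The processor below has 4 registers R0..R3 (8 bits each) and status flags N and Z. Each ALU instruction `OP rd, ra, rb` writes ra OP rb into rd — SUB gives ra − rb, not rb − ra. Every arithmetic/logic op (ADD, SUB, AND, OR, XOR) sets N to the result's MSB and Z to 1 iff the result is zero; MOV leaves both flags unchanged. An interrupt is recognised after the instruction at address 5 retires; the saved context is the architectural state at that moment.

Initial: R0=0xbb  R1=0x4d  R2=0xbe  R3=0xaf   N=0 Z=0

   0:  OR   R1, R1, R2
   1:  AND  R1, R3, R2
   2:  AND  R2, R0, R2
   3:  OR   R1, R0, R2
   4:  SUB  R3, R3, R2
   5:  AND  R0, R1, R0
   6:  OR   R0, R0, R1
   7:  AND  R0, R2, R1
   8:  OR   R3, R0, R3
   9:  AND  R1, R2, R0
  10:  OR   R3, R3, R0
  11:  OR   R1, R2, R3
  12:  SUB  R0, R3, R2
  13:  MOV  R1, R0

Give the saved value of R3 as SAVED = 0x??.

after  0: R0=0xbb R1=0xff R2=0xbe R3=0xaf  N=1 Z=0
after  1: R0=0xbb R1=0xae R2=0xbe R3=0xaf  N=1 Z=0
after  2: R0=0xbb R1=0xae R2=0xba R3=0xaf  N=1 Z=0
after  3: R0=0xbb R1=0xbb R2=0xba R3=0xaf  N=1 Z=0
after  4: R0=0xbb R1=0xbb R2=0xba R3=0xf5  N=1 Z=0
after  5: R0=0xbb R1=0xbb R2=0xba R3=0xf5  N=1 Z=0
-- IRQ taken; context saved, return-PC = 6 --

SAVED = 0xf5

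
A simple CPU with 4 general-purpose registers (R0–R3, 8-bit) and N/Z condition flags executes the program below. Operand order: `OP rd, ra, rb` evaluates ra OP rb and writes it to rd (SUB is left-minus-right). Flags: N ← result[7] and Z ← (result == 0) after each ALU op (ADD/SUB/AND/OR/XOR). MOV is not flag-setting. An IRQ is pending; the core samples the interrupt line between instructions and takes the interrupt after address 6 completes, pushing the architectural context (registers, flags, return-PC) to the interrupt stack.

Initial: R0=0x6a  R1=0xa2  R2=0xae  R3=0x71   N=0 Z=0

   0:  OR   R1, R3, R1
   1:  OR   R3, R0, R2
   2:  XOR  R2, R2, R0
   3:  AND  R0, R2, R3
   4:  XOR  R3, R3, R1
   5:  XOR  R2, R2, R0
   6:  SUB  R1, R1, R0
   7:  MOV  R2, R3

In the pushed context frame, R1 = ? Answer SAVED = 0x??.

SAVED = 0x2f

after  0: R0=0x6a R1=0xf3 R2=0xae R3=0x71  N=1 Z=0
after  1: R0=0x6a R1=0xf3 R2=0xae R3=0xee  N=1 Z=0
after  2: R0=0x6a R1=0xf3 R2=0xc4 R3=0xee  N=1 Z=0
after  3: R0=0xc4 R1=0xf3 R2=0xc4 R3=0xee  N=1 Z=0
after  4: R0=0xc4 R1=0xf3 R2=0xc4 R3=0x1d  N=0 Z=0
after  5: R0=0xc4 R1=0xf3 R2=0x00 R3=0x1d  N=0 Z=1
after  6: R0=0xc4 R1=0x2f R2=0x00 R3=0x1d  N=0 Z=0
-- IRQ taken; context saved, return-PC = 7 --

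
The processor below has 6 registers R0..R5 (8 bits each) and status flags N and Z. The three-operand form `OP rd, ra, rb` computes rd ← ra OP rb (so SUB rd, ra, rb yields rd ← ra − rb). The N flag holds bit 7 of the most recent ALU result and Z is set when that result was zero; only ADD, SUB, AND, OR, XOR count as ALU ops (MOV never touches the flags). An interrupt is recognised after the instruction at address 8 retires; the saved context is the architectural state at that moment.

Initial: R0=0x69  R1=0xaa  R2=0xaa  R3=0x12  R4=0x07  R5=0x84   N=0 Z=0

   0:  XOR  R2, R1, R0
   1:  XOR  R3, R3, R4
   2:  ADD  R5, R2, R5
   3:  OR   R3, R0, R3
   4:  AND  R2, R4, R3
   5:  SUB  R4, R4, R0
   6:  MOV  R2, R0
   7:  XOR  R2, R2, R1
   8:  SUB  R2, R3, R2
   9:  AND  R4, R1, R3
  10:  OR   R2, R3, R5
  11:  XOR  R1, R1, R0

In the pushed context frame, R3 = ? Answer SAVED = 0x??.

SAVED = 0x7d

after  0: R0=0x69 R1=0xaa R2=0xc3 R3=0x12 R4=0x07 R5=0x84  N=1 Z=0
after  1: R0=0x69 R1=0xaa R2=0xc3 R3=0x15 R4=0x07 R5=0x84  N=0 Z=0
after  2: R0=0x69 R1=0xaa R2=0xc3 R3=0x15 R4=0x07 R5=0x47  N=0 Z=0
after  3: R0=0x69 R1=0xaa R2=0xc3 R3=0x7d R4=0x07 R5=0x47  N=0 Z=0
after  4: R0=0x69 R1=0xaa R2=0x05 R3=0x7d R4=0x07 R5=0x47  N=0 Z=0
after  5: R0=0x69 R1=0xaa R2=0x05 R3=0x7d R4=0x9e R5=0x47  N=1 Z=0
after  6: R0=0x69 R1=0xaa R2=0x69 R3=0x7d R4=0x9e R5=0x47  N=1 Z=0
after  7: R0=0x69 R1=0xaa R2=0xc3 R3=0x7d R4=0x9e R5=0x47  N=1 Z=0
after  8: R0=0x69 R1=0xaa R2=0xba R3=0x7d R4=0x9e R5=0x47  N=1 Z=0
-- IRQ taken; context saved, return-PC = 9 --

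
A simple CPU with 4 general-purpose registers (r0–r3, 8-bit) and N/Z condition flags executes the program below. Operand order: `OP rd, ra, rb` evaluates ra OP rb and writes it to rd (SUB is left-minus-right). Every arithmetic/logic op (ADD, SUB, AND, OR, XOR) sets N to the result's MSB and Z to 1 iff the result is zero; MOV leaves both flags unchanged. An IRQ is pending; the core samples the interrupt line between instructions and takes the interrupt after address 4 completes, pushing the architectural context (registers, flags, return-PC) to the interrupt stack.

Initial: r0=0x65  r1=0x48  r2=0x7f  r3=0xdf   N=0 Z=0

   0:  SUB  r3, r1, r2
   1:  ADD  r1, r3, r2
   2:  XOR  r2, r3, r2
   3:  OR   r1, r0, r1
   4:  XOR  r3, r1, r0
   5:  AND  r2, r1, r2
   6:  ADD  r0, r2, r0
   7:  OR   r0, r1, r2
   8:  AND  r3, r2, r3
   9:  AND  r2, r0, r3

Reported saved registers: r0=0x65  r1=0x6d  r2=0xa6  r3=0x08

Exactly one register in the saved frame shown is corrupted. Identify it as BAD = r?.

BAD = r2

after  0: r0=0x65 r1=0x48 r2=0x7f r3=0xc9  N=1 Z=0
after  1: r0=0x65 r1=0x48 r2=0x7f r3=0xc9  N=0 Z=0
after  2: r0=0x65 r1=0x48 r2=0xb6 r3=0xc9  N=1 Z=0
after  3: r0=0x65 r1=0x6d r2=0xb6 r3=0xc9  N=0 Z=0
after  4: r0=0x65 r1=0x6d r2=0xb6 r3=0x08  N=0 Z=0
-- IRQ taken; context saved, return-PC = 5 --
mismatch: r2: reported 0xa6 vs actual 0xb6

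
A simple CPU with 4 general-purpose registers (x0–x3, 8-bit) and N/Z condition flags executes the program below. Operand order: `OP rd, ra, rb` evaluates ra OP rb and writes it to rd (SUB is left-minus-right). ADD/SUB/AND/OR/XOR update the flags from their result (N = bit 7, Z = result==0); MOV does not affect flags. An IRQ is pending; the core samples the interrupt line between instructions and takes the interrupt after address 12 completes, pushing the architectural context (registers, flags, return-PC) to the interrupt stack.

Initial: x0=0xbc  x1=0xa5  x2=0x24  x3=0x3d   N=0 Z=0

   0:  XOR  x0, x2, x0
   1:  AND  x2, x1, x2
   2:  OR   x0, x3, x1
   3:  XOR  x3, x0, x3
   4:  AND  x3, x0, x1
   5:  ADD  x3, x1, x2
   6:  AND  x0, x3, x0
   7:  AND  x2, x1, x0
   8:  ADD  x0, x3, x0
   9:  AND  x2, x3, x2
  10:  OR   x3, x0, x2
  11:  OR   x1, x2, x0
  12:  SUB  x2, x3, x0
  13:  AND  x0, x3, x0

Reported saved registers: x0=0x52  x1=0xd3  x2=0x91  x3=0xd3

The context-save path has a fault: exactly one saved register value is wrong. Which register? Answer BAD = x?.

after  0: x0=0x98 x1=0xa5 x2=0x24 x3=0x3d  N=1 Z=0
after  1: x0=0x98 x1=0xa5 x2=0x24 x3=0x3d  N=0 Z=0
after  2: x0=0xbd x1=0xa5 x2=0x24 x3=0x3d  N=1 Z=0
after  3: x0=0xbd x1=0xa5 x2=0x24 x3=0x80  N=1 Z=0
after  4: x0=0xbd x1=0xa5 x2=0x24 x3=0xa5  N=1 Z=0
after  5: x0=0xbd x1=0xa5 x2=0x24 x3=0xc9  N=1 Z=0
after  6: x0=0x89 x1=0xa5 x2=0x24 x3=0xc9  N=1 Z=0
after  7: x0=0x89 x1=0xa5 x2=0x81 x3=0xc9  N=1 Z=0
after  8: x0=0x52 x1=0xa5 x2=0x81 x3=0xc9  N=0 Z=0
after  9: x0=0x52 x1=0xa5 x2=0x81 x3=0xc9  N=1 Z=0
after 10: x0=0x52 x1=0xa5 x2=0x81 x3=0xd3  N=1 Z=0
after 11: x0=0x52 x1=0xd3 x2=0x81 x3=0xd3  N=1 Z=0
after 12: x0=0x52 x1=0xd3 x2=0x81 x3=0xd3  N=1 Z=0
-- IRQ taken; context saved, return-PC = 13 --
mismatch: x2: reported 0x91 vs actual 0x81

BAD = x2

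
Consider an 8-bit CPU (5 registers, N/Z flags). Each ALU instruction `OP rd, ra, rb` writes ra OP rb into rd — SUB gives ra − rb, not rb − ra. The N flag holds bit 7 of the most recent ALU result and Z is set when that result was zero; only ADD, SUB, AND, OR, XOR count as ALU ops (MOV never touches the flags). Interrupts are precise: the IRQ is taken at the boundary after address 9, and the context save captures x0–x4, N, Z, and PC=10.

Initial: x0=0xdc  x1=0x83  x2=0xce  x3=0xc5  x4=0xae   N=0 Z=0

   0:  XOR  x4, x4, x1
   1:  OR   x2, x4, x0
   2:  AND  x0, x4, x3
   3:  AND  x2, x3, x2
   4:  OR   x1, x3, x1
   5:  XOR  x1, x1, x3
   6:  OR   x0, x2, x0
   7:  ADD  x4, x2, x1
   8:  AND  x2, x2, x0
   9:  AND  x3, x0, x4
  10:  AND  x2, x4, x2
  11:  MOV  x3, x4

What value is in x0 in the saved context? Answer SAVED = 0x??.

after  0: x0=0xdc x1=0x83 x2=0xce x3=0xc5 x4=0x2d  N=0 Z=0
after  1: x0=0xdc x1=0x83 x2=0xfd x3=0xc5 x4=0x2d  N=1 Z=0
after  2: x0=0x05 x1=0x83 x2=0xfd x3=0xc5 x4=0x2d  N=0 Z=0
after  3: x0=0x05 x1=0x83 x2=0xc5 x3=0xc5 x4=0x2d  N=1 Z=0
after  4: x0=0x05 x1=0xc7 x2=0xc5 x3=0xc5 x4=0x2d  N=1 Z=0
after  5: x0=0x05 x1=0x02 x2=0xc5 x3=0xc5 x4=0x2d  N=0 Z=0
after  6: x0=0xc5 x1=0x02 x2=0xc5 x3=0xc5 x4=0x2d  N=1 Z=0
after  7: x0=0xc5 x1=0x02 x2=0xc5 x3=0xc5 x4=0xc7  N=1 Z=0
after  8: x0=0xc5 x1=0x02 x2=0xc5 x3=0xc5 x4=0xc7  N=1 Z=0
after  9: x0=0xc5 x1=0x02 x2=0xc5 x3=0xc5 x4=0xc7  N=1 Z=0
-- IRQ taken; context saved, return-PC = 10 --

SAVED = 0xc5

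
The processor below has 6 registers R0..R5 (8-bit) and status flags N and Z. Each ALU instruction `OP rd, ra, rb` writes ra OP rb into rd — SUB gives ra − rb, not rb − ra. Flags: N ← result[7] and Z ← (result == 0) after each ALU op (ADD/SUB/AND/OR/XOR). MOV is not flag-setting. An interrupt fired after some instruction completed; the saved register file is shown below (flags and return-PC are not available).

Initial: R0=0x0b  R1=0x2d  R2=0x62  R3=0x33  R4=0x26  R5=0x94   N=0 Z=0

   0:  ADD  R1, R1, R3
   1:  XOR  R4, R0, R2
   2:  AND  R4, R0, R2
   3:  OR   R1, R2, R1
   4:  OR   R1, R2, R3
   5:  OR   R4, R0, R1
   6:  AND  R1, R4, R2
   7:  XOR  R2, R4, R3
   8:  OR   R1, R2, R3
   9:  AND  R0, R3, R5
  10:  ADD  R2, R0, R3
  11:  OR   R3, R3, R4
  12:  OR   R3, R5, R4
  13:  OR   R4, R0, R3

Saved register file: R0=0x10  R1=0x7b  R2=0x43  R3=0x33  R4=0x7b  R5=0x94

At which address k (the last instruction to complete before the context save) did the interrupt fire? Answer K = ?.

K = 10

after  0: R0=0x0b R1=0x60 R2=0x62 R3=0x33 R4=0x26 R5=0x94  N=0 Z=0
after  1: R0=0x0b R1=0x60 R2=0x62 R3=0x33 R4=0x69 R5=0x94  N=0 Z=0
after  2: R0=0x0b R1=0x60 R2=0x62 R3=0x33 R4=0x02 R5=0x94  N=0 Z=0
after  3: R0=0x0b R1=0x62 R2=0x62 R3=0x33 R4=0x02 R5=0x94  N=0 Z=0
after  4: R0=0x0b R1=0x73 R2=0x62 R3=0x33 R4=0x02 R5=0x94  N=0 Z=0
after  5: R0=0x0b R1=0x73 R2=0x62 R3=0x33 R4=0x7b R5=0x94  N=0 Z=0
after  6: R0=0x0b R1=0x62 R2=0x62 R3=0x33 R4=0x7b R5=0x94  N=0 Z=0
after  7: R0=0x0b R1=0x62 R2=0x48 R3=0x33 R4=0x7b R5=0x94  N=0 Z=0
after  8: R0=0x0b R1=0x7b R2=0x48 R3=0x33 R4=0x7b R5=0x94  N=0 Z=0
after  9: R0=0x10 R1=0x7b R2=0x48 R3=0x33 R4=0x7b R5=0x94  N=0 Z=0
after 10: R0=0x10 R1=0x7b R2=0x43 R3=0x33 R4=0x7b R5=0x94  N=0 Z=0
-- IRQ taken; context saved, return-PC = 11 --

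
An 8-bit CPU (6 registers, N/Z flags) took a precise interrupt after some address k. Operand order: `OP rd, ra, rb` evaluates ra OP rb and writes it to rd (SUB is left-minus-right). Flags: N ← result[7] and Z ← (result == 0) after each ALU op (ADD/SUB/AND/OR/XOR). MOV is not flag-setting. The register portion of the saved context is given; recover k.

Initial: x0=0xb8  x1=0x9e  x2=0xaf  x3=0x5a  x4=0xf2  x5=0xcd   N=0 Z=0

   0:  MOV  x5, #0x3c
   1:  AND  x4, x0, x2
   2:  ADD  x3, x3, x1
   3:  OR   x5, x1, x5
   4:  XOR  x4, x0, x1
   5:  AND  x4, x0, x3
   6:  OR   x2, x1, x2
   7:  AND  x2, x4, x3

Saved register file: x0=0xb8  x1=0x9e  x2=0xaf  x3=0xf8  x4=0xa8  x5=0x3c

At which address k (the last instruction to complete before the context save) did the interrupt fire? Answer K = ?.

after  0: x0=0xb8 x1=0x9e x2=0xaf x3=0x5a x4=0xf2 x5=0x3c  N=0 Z=0
after  1: x0=0xb8 x1=0x9e x2=0xaf x3=0x5a x4=0xa8 x5=0x3c  N=1 Z=0
after  2: x0=0xb8 x1=0x9e x2=0xaf x3=0xf8 x4=0xa8 x5=0x3c  N=1 Z=0
-- IRQ taken; context saved, return-PC = 3 --

K = 2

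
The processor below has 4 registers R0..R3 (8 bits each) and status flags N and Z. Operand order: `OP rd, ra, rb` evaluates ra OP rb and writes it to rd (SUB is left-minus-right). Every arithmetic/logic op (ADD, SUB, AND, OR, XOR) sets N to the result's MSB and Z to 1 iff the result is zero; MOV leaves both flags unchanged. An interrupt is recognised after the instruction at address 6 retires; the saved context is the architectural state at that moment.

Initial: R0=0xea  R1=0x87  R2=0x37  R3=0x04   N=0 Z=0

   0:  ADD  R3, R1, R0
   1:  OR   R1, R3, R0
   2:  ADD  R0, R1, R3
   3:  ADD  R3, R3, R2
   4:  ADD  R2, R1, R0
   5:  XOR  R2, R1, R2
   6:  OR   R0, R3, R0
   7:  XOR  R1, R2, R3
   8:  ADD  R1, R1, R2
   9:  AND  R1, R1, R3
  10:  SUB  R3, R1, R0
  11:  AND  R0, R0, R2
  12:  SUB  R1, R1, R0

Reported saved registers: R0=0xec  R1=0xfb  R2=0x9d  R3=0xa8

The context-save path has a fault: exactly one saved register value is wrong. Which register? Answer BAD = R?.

after  0: R0=0xea R1=0x87 R2=0x37 R3=0x71  N=0 Z=0
after  1: R0=0xea R1=0xfb R2=0x37 R3=0x71  N=1 Z=0
after  2: R0=0x6c R1=0xfb R2=0x37 R3=0x71  N=0 Z=0
after  3: R0=0x6c R1=0xfb R2=0x37 R3=0xa8  N=1 Z=0
after  4: R0=0x6c R1=0xfb R2=0x67 R3=0xa8  N=0 Z=0
after  5: R0=0x6c R1=0xfb R2=0x9c R3=0xa8  N=1 Z=0
after  6: R0=0xec R1=0xfb R2=0x9c R3=0xa8  N=1 Z=0
-- IRQ taken; context saved, return-PC = 7 --
mismatch: R2: reported 0x9d vs actual 0x9c

BAD = R2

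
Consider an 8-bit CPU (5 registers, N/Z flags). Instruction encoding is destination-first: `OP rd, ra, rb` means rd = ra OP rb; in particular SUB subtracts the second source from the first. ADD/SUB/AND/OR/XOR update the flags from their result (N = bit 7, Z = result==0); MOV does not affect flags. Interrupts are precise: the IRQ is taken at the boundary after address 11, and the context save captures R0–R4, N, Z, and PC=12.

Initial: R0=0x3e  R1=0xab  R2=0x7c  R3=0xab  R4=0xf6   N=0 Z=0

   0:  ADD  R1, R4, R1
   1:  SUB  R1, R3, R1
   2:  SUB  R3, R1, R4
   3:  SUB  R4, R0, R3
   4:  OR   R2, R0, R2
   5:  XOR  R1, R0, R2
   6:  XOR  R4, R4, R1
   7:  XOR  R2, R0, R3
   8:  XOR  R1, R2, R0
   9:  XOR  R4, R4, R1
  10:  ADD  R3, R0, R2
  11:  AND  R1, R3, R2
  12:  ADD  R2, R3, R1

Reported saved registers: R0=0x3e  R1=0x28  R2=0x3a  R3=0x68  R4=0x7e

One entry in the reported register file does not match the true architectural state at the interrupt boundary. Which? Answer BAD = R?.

after  0: R0=0x3e R1=0xa1 R2=0x7c R3=0xab R4=0xf6  N=1 Z=0
after  1: R0=0x3e R1=0x0a R2=0x7c R3=0xab R4=0xf6  N=0 Z=0
after  2: R0=0x3e R1=0x0a R2=0x7c R3=0x14 R4=0xf6  N=0 Z=0
after  3: R0=0x3e R1=0x0a R2=0x7c R3=0x14 R4=0x2a  N=0 Z=0
after  4: R0=0x3e R1=0x0a R2=0x7e R3=0x14 R4=0x2a  N=0 Z=0
after  5: R0=0x3e R1=0x40 R2=0x7e R3=0x14 R4=0x2a  N=0 Z=0
after  6: R0=0x3e R1=0x40 R2=0x7e R3=0x14 R4=0x6a  N=0 Z=0
after  7: R0=0x3e R1=0x40 R2=0x2a R3=0x14 R4=0x6a  N=0 Z=0
after  8: R0=0x3e R1=0x14 R2=0x2a R3=0x14 R4=0x6a  N=0 Z=0
after  9: R0=0x3e R1=0x14 R2=0x2a R3=0x14 R4=0x7e  N=0 Z=0
after 10: R0=0x3e R1=0x14 R2=0x2a R3=0x68 R4=0x7e  N=0 Z=0
after 11: R0=0x3e R1=0x28 R2=0x2a R3=0x68 R4=0x7e  N=0 Z=0
-- IRQ taken; context saved, return-PC = 12 --
mismatch: R2: reported 0x3a vs actual 0x2a

BAD = R2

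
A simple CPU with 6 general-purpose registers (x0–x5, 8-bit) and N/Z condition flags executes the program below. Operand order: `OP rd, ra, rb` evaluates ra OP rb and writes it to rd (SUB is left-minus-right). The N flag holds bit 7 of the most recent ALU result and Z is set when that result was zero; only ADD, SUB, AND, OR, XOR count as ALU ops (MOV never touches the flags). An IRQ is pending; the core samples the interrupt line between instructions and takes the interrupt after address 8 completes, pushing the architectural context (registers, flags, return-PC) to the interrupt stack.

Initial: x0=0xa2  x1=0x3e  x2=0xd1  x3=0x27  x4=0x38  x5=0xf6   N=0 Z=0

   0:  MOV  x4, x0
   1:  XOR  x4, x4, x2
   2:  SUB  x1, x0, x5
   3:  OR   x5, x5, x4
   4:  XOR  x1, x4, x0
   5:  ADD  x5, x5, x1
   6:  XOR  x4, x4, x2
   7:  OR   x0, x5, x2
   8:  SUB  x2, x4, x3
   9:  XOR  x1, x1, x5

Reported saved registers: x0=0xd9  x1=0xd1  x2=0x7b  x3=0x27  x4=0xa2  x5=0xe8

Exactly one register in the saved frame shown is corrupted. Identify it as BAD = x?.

BAD = x5

after  0: x0=0xa2 x1=0x3e x2=0xd1 x3=0x27 x4=0xa2 x5=0xf6  N=0 Z=0
after  1: x0=0xa2 x1=0x3e x2=0xd1 x3=0x27 x4=0x73 x5=0xf6  N=0 Z=0
after  2: x0=0xa2 x1=0xac x2=0xd1 x3=0x27 x4=0x73 x5=0xf6  N=1 Z=0
after  3: x0=0xa2 x1=0xac x2=0xd1 x3=0x27 x4=0x73 x5=0xf7  N=1 Z=0
after  4: x0=0xa2 x1=0xd1 x2=0xd1 x3=0x27 x4=0x73 x5=0xf7  N=1 Z=0
after  5: x0=0xa2 x1=0xd1 x2=0xd1 x3=0x27 x4=0x73 x5=0xc8  N=1 Z=0
after  6: x0=0xa2 x1=0xd1 x2=0xd1 x3=0x27 x4=0xa2 x5=0xc8  N=1 Z=0
after  7: x0=0xd9 x1=0xd1 x2=0xd1 x3=0x27 x4=0xa2 x5=0xc8  N=1 Z=0
after  8: x0=0xd9 x1=0xd1 x2=0x7b x3=0x27 x4=0xa2 x5=0xc8  N=0 Z=0
-- IRQ taken; context saved, return-PC = 9 --
mismatch: x5: reported 0xe8 vs actual 0xc8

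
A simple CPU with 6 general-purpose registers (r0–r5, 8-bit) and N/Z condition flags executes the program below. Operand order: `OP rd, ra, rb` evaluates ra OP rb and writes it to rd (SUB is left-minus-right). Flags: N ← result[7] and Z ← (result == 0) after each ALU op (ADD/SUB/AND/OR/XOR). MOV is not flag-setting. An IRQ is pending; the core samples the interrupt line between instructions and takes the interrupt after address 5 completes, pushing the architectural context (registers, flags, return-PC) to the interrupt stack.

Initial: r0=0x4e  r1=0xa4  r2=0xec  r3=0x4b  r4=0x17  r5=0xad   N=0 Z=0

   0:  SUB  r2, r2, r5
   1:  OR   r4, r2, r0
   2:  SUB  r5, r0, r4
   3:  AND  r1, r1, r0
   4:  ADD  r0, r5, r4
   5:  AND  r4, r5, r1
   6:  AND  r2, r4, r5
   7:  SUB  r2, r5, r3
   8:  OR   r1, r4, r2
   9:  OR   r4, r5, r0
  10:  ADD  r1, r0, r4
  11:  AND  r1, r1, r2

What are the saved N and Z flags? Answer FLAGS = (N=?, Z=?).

FLAGS = (N=0, Z=0)

after  0: r0=0x4e r1=0xa4 r2=0x3f r3=0x4b r4=0x17 r5=0xad  N=0 Z=0
after  1: r0=0x4e r1=0xa4 r2=0x3f r3=0x4b r4=0x7f r5=0xad  N=0 Z=0
after  2: r0=0x4e r1=0xa4 r2=0x3f r3=0x4b r4=0x7f r5=0xcf  N=1 Z=0
after  3: r0=0x4e r1=0x04 r2=0x3f r3=0x4b r4=0x7f r5=0xcf  N=0 Z=0
after  4: r0=0x4e r1=0x04 r2=0x3f r3=0x4b r4=0x7f r5=0xcf  N=0 Z=0
after  5: r0=0x4e r1=0x04 r2=0x3f r3=0x4b r4=0x04 r5=0xcf  N=0 Z=0
-- IRQ taken; context saved, return-PC = 6 --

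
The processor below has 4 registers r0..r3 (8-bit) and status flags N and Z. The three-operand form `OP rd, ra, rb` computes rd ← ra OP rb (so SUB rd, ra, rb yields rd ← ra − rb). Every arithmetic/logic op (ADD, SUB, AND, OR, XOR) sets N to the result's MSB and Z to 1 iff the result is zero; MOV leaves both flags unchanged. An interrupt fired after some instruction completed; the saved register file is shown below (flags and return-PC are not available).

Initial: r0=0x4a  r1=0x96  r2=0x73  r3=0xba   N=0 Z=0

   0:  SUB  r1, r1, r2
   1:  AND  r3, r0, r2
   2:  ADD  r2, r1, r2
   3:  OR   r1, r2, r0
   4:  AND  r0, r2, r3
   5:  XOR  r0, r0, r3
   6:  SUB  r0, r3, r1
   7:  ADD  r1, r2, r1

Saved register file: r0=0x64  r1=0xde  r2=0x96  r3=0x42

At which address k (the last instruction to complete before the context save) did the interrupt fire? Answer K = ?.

K = 6

after  0: r0=0x4a r1=0x23 r2=0x73 r3=0xba  N=0 Z=0
after  1: r0=0x4a r1=0x23 r2=0x73 r3=0x42  N=0 Z=0
after  2: r0=0x4a r1=0x23 r2=0x96 r3=0x42  N=1 Z=0
after  3: r0=0x4a r1=0xde r2=0x96 r3=0x42  N=1 Z=0
after  4: r0=0x02 r1=0xde r2=0x96 r3=0x42  N=0 Z=0
after  5: r0=0x40 r1=0xde r2=0x96 r3=0x42  N=0 Z=0
after  6: r0=0x64 r1=0xde r2=0x96 r3=0x42  N=0 Z=0
-- IRQ taken; context saved, return-PC = 7 --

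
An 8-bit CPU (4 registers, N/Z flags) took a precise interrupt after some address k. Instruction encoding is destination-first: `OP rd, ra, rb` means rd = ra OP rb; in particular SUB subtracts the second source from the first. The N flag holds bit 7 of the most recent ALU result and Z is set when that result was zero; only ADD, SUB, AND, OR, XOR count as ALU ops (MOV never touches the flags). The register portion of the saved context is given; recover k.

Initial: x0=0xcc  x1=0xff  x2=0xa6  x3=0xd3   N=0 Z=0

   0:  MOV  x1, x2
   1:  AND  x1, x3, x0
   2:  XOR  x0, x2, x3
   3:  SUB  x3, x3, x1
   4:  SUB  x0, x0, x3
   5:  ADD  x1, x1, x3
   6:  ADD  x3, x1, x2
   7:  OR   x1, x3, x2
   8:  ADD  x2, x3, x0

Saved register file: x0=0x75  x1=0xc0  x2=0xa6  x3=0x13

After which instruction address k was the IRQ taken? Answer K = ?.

K = 3

after  0: x0=0xcc x1=0xa6 x2=0xa6 x3=0xd3  N=0 Z=0
after  1: x0=0xcc x1=0xc0 x2=0xa6 x3=0xd3  N=1 Z=0
after  2: x0=0x75 x1=0xc0 x2=0xa6 x3=0xd3  N=0 Z=0
after  3: x0=0x75 x1=0xc0 x2=0xa6 x3=0x13  N=0 Z=0
-- IRQ taken; context saved, return-PC = 4 --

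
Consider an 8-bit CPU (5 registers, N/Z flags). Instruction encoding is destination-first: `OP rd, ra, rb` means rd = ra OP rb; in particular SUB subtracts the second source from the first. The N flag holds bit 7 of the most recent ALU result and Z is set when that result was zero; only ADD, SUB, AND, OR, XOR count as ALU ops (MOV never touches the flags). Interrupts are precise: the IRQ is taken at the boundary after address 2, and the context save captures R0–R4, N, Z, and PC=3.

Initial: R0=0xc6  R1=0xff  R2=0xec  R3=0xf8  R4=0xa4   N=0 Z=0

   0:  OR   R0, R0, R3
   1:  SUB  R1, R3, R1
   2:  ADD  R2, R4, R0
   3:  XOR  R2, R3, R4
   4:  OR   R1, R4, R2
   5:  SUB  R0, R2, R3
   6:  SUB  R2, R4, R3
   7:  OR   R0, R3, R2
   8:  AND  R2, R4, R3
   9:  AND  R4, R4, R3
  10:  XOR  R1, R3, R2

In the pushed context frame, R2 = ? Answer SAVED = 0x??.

SAVED = 0xa2

after  0: R0=0xfe R1=0xff R2=0xec R3=0xf8 R4=0xa4  N=1 Z=0
after  1: R0=0xfe R1=0xf9 R2=0xec R3=0xf8 R4=0xa4  N=1 Z=0
after  2: R0=0xfe R1=0xf9 R2=0xa2 R3=0xf8 R4=0xa4  N=1 Z=0
-- IRQ taken; context saved, return-PC = 3 --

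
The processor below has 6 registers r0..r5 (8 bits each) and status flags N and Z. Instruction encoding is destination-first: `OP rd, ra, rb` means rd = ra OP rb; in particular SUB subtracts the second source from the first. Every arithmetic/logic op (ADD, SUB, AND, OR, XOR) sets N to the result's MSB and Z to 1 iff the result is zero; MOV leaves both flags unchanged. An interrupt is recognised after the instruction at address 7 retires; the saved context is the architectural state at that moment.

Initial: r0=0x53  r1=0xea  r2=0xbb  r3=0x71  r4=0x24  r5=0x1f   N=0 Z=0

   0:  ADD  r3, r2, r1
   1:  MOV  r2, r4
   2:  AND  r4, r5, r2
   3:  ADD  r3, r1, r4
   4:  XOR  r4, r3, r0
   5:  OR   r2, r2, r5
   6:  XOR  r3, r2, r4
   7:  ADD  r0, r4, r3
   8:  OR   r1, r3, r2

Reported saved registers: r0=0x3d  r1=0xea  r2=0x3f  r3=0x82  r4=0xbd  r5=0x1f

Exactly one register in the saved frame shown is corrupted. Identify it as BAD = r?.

after  0: r0=0x53 r1=0xea r2=0xbb r3=0xa5 r4=0x24 r5=0x1f  N=1 Z=0
after  1: r0=0x53 r1=0xea r2=0x24 r3=0xa5 r4=0x24 r5=0x1f  N=1 Z=0
after  2: r0=0x53 r1=0xea r2=0x24 r3=0xa5 r4=0x04 r5=0x1f  N=0 Z=0
after  3: r0=0x53 r1=0xea r2=0x24 r3=0xee r4=0x04 r5=0x1f  N=1 Z=0
after  4: r0=0x53 r1=0xea r2=0x24 r3=0xee r4=0xbd r5=0x1f  N=1 Z=0
after  5: r0=0x53 r1=0xea r2=0x3f r3=0xee r4=0xbd r5=0x1f  N=0 Z=0
after  6: r0=0x53 r1=0xea r2=0x3f r3=0x82 r4=0xbd r5=0x1f  N=1 Z=0
after  7: r0=0x3f r1=0xea r2=0x3f r3=0x82 r4=0xbd r5=0x1f  N=0 Z=0
-- IRQ taken; context saved, return-PC = 8 --
mismatch: r0: reported 0x3d vs actual 0x3f

BAD = r0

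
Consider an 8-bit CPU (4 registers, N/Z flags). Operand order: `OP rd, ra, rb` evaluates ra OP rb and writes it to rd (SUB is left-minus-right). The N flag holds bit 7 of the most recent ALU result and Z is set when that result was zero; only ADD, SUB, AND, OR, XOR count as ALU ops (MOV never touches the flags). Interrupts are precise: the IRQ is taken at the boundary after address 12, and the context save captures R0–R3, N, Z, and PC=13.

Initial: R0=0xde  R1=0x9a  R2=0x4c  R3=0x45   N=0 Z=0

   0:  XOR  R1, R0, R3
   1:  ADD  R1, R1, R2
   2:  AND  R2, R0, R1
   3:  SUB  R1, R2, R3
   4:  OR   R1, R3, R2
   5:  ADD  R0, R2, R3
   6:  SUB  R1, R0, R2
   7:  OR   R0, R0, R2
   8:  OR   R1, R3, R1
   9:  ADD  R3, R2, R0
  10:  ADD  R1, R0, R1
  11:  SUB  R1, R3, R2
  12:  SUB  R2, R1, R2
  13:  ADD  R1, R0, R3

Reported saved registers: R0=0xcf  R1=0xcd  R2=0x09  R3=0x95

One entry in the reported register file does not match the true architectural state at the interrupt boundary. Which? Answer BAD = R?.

BAD = R1

after  0: R0=0xde R1=0x9b R2=0x4c R3=0x45  N=1 Z=0
after  1: R0=0xde R1=0xe7 R2=0x4c R3=0x45  N=1 Z=0
after  2: R0=0xde R1=0xe7 R2=0xc6 R3=0x45  N=1 Z=0
after  3: R0=0xde R1=0x81 R2=0xc6 R3=0x45  N=1 Z=0
after  4: R0=0xde R1=0xc7 R2=0xc6 R3=0x45  N=1 Z=0
after  5: R0=0x0b R1=0xc7 R2=0xc6 R3=0x45  N=0 Z=0
after  6: R0=0x0b R1=0x45 R2=0xc6 R3=0x45  N=0 Z=0
after  7: R0=0xcf R1=0x45 R2=0xc6 R3=0x45  N=1 Z=0
after  8: R0=0xcf R1=0x45 R2=0xc6 R3=0x45  N=0 Z=0
after  9: R0=0xcf R1=0x45 R2=0xc6 R3=0x95  N=1 Z=0
after 10: R0=0xcf R1=0x14 R2=0xc6 R3=0x95  N=0 Z=0
after 11: R0=0xcf R1=0xcf R2=0xc6 R3=0x95  N=1 Z=0
after 12: R0=0xcf R1=0xcf R2=0x09 R3=0x95  N=0 Z=0
-- IRQ taken; context saved, return-PC = 13 --
mismatch: R1: reported 0xcd vs actual 0xcf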